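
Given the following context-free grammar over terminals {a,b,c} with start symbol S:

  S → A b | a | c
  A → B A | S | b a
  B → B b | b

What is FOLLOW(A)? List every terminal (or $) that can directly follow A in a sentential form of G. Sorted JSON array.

FIRST iteration:
[1]
  A via A→b a: +{b}
  B via B→b: +{b}
  S via S→A b: +{b}
  S via S→a: +{a}
  S via S→c: +{c}
  S: {a,b,c}  A: {b}  B: {b}
[2]
  A via A→S: +{a,c}
  S: {a,b,c}  A: {a,b,c}  B: {b}
[3] done
  S: {a,b,c}  A: {a,b,c}  B: {b}

Compute FOLLOW by fixpoint:
initialize: $ ∈ FOLLOW(S)
pass 1:
  A→B A: FOLLOW(B) ⊇ FIRST(A) = {a,b,c}; new: +{a,b,c}
  S→A b: FOLLOW(A) ⊇ FIRST(b) = {b}; new: +{b}
  FOLLOW[S]={$}  FOLLOW[A]={b}  FOLLOW[B]={a,b,c}
pass 2:
  A→S: FOLLOW(S) ⊇ FOLLOW(A) ⊇ {b}; new: +{b}
  FOLLOW[S]={$,b}  FOLLOW[A]={b}  FOLLOW[B]={a,b,c}
pass 3: — fixpoint
  FOLLOW[S]={$,b}  FOLLOW[A]={b}  FOLLOW[B]={a,b,c}

FOLLOW(A) = ["b"]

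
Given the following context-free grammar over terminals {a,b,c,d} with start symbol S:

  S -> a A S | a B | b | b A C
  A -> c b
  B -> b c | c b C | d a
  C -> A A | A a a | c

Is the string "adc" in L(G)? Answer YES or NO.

CNF form of G:
  S -> T1 X7 | T3 B | T3 X6 | b
  A -> T0 T1
  B -> T0 X4 | T1 T0 | T2 T3
  C -> A A | A X5 | c
  T0 -> c
  T1 -> b
  T2 -> d
  T3 -> a
  X4 -> T1 C
  X5 -> T3 T3
  X6 -> A S
  X7 -> A C

CYK table (by increasing span):
  cell(0,0) a: {T3}  orig:{}
  cell(1,1) d: {T2}  orig:{}
  cell(2,2) c: {C,T0}  orig:{C}
  cell(0,1) ad: ∅
  cell(1,2) dc: ∅
  cell(0,2) adc: ∅

S ∉ T[0,2] ⇒ NO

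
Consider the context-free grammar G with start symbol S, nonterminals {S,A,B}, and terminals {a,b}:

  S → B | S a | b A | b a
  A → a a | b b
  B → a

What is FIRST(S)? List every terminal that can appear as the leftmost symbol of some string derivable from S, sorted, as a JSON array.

Compute FIRST by fixpoint:
round 1:
  A via A→a a: +{a}
  A via A→b b: +{b}
  B via B→a: +{a}
  S via S→B: +{a}
  S via S→b A: +{b}
  FIRST[S]={a,b}  FIRST[A]={a,b}  FIRST[B]={a}
round 2: — fixpoint
  FIRST[S]={a,b}  FIRST[A]={a,b}  FIRST[B]={a}

FIRST(S) = ["a", "b"]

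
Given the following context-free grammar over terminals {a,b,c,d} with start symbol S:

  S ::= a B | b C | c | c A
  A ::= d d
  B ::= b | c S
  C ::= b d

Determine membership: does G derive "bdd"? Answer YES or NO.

CNF form of G:
  S -> T1 A | T2 C | T3 B | c
  A -> T0 T0
  B -> T1 S | b
  C -> T2 T0
  T0 -> d
  T1 -> c
  T2 -> b
  T3 -> a

CYK table (by increasing span):
  cell(0,0) b: {B,T2}  orig:{B}
  cell(1,1) d: {T0}  orig:{}
  cell(2,2) d: {T0}  orig:{}
  cell(0,1) bd: {C}
  cell(1,2) dd: {A}
  cell(0,2) bdd: ∅

S ∉ T[0,2] ⇒ NO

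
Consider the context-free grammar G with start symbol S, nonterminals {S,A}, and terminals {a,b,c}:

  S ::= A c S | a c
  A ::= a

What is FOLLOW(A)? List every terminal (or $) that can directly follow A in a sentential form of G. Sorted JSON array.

Compute FIRST by fixpoint:
[1]
  A via A→a: +{a}
  S via S→A c S: +{a}
  FIRST(S)={a}  FIRST(A)={a}
[2] — fixpoint
  FIRST(S)={a}  FIRST(A)={a}

FOLLOW sets:
seed FOLLOW(S) with $
iter 1:
  S→A c S: FOLLOW(A) ⊇ FIRST(c) = {c}; new: +{c}
  FOLLOW[S]={$}  FOLLOW[A]={c}
iter 2: (stable)
  FOLLOW[S]={$}  FOLLOW[A]={c}

FOLLOW(A) = ["c"]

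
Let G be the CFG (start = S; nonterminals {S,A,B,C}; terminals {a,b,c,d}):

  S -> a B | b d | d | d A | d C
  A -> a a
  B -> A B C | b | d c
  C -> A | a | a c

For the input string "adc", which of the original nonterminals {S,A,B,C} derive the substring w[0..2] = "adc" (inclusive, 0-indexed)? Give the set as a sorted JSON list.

Convert to CNF:
  S -> T0 B | T1 A | T1 C | T3 T1 | d
  A -> T0 T0
  B -> A X4 | T1 T2 | b
  C -> T0 T0 | T0 T2 | a
  T0 -> a
  T1 -> d
  T2 -> c
  T3 -> b
  X4 -> B C

Fill CYK table bottom-up — only the sub-triangle for w[0..2]:
  [0..0]={C,T0}  "a"  orig:{C}
  [1..1]={S,T1}  "d"  orig:{S}
  [2..2]={T2}  "c"  orig:{}
  [0..1]=∅  "ad"
  [1..2]={B}  "dc"
  [0..2]={S}  "adc"

Original NTs in T[0,2] deriving "adc": ["S"]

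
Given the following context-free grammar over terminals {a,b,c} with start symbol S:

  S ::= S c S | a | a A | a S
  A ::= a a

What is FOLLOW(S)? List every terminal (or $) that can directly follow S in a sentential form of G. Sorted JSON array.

Compute FIRST by fixpoint:
round 1:
  A via A→a a: +{a}
  S via S→a: +{a}
  S: {a}  A: {a}
round 2: (stable)
  S: {a}  A: {a}

FOLLOW iteration:
seed FOLLOW(S) with $
pass 1:
  S→S c S: FOLLOW(S) ⊇ FIRST(c) = {c}; new: +{c}
  S→a A: FOLLOW(A) ⊇ FOLLOW(S) ⊇ {$,c}; new: +{$,c}
  S: {$,c}  A: {$,c}
pass 2: (no change)
  S: {$,c}  A: {$,c}

FOLLOW(S) = ["$", "c"]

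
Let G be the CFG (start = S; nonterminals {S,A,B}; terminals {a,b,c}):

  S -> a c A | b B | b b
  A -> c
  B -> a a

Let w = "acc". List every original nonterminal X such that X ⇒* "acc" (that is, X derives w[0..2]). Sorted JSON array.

Convert to CNF:
  S -> T0 X3 | T2 B | T2 T2
  A -> c
  B -> T0 T0
  T0 -> a
  T1 -> c
  T2 -> b
  X3 -> T1 A

Fill CYK table bottom-up — only the sub-triangle for w[0..2]:
  cell(0,0) a: {T0}  orig:{}
  cell(1,1) c: {A,T1}  orig:{A}
  cell(2,2) c: {A,T1}  orig:{A}
  cell(0,1) ac: ∅
  cell(1,2) cc: {X3}  orig:{}
  cell(0,2) acc: {S}

Original NTs in T[0,2] deriving "acc": ["S"]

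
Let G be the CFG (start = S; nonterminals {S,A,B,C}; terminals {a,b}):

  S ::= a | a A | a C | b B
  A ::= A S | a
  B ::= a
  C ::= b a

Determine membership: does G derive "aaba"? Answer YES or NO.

Convert to CNF:
  S -> T0 B | T1 A | T1 C | a
  A -> A S | a
  B -> a
  C -> T0 T1
  T0 -> b
  T1 -> a

CYK fill:
  cell(0,0) a: {A,B,S,T1}  orig:{A,B,S}
  cell(1,1) a: {A,B,S,T1}  orig:{A,B,S}
  cell(2,2) b: {T0}  orig:{}
  cell(3,3) a: {A,B,S,T1}  orig:{A,B,S}
  cell(0,1) aa: {A,S}
  cell(1,2) ab: ∅
  cell(2,3) ba: {C,S}
  cell(0,2) aab: ∅
  cell(1,3) aba: {A,S}
  cell(0,3) aaba: {A,S}

S ∈ T[0,3] ⇒ YES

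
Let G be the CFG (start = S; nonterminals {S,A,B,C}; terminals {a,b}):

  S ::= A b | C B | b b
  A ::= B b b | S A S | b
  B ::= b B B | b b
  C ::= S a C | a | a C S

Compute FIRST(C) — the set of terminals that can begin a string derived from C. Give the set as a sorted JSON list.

FIRST sets, iterate to fixpoint:
pass 1:
  A via A→b: +{b}
  B via B→b B B: +{b}
  C via C→a: +{a}
  S via S→A b: +{b}
  S via S→C B: +{a}
  S: {a,b}  A: {b}  B: {b}  C: {a}
pass 2:
  A via A→S A S: +{a}
  C via C→S a C: +{b}
  S: {a,b}  A: {a,b}  B: {b}  C: {a,b}
pass 3: — fixpoint
  S: {a,b}  A: {a,b}  B: {b}  C: {a,b}

FIRST(C) = ["a", "b"]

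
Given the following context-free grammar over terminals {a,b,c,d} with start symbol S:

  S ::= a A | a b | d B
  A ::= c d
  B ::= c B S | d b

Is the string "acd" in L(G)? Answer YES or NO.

CNF form of G:
  S -> T1 B | T3 A | T3 T2
  A -> T0 T1
  B -> T0 X4 | T1 T2
  T0 -> c
  T1 -> d
  T2 -> b
  T3 -> a
  X4 -> B S

Fill CYK table bottom-up:
  T[0,0] 'a' = {T3}  orig:{}
  T[1,1] 'c' = {T0}  orig:{}
  T[2,2] 'd' = {T1}  orig:{}
  T[0,1] 'ac' = ∅
  T[1,2] 'cd' = {A}
  T[0,2] 'acd' = {S}

S ∈ T[0,2] ⇒ YES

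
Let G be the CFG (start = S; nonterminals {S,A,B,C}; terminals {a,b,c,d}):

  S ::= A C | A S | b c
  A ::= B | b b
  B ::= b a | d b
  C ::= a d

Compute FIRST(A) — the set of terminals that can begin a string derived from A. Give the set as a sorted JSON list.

FIRST iteration:
round 1:
  A via A→b b: +{b}
  B via B→b a: +{b}
  B via B→d b: +{d}
  C via C→a d: +{a}
  S via S→A C: +{b}
  FIRST(S)={b}  FIRST(A)={b}  FIRST(B)={b,d}  FIRST(C)={a}
round 2:
  A via A→B: +{d}
  S via S→A C: +{d}
  FIRST(S)={b,d}  FIRST(A)={b,d}  FIRST(B)={b,d}  FIRST(C)={a}
round 3: done
  FIRST(S)={b,d}  FIRST(A)={b,d}  FIRST(B)={b,d}  FIRST(C)={a}

FIRST(A) = ["b", "d"]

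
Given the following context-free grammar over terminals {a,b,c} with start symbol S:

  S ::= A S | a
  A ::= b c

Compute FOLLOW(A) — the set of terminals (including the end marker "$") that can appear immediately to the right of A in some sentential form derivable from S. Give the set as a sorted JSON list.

Compute FIRST by fixpoint:
iter 1:
  A via A→b c: +{b}
  S via S→A S: +{b}
  S via S→a: +{a}
  FIRST[S]={a,b}  FIRST[A]={b}
iter 2: (no change)
  FIRST[S]={a,b}  FIRST[A]={b}

FOLLOW iteration:
FOLLOW(S) := {$}
[1]
  S→A S: FOLLOW(A) ⊇ FIRST(S) = {a,b}; new: +{a,b}
  FOLLOW(S)={$}  FOLLOW(A)={a,b}
[2] (stable)
  FOLLOW(S)={$}  FOLLOW(A)={a,b}

FOLLOW(A) = ["a", "b"]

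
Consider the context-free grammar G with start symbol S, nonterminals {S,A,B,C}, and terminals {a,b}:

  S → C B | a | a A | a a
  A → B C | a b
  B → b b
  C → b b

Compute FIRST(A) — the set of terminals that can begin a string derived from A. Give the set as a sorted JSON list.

FIRST sets, iterate to fixpoint:
pass 1:
  A via A→a b: +{a}
  B via B→b b: +{b}
  C via C→b b: +{b}
  S via S→C B: +{b}
  S via S→a: +{a}
  FIRST[S]={a,b}  FIRST[A]={a}  FIRST[B]={b}  FIRST[C]={b}
pass 2:
  A via A→B C: +{b}
  FIRST[S]={a,b}  FIRST[A]={a,b}  FIRST[B]={b}  FIRST[C]={b}
pass 3: — fixpoint
  FIRST[S]={a,b}  FIRST[A]={a,b}  FIRST[B]={b}  FIRST[C]={b}

FIRST(A) = ["a", "b"]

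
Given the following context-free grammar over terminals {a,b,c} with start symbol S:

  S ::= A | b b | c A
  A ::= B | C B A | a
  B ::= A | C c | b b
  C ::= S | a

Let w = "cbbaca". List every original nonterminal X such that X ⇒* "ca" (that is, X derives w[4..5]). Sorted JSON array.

CNF form of G:
  S -> C T0 | C X5 | T0 A | T1 T1 | a
  A -> C T0 | C X2 | T1 T1 | a
  B -> C T0 | C X3 | T1 T1 | a
  C -> C T0 | C X4 | T0 A | T1 T1 | a
  T0 -> c
  T1 -> b
  X2 -> B A
  X3 -> B A
  X4 -> B A
  X5 -> B A

CYK fill, restricted to cells inside w[4..5]:
  T[4,4] 'c' = {T0}  orig:{}
  T[5,5] 'a' = {A,B,C,S}
  T[4,5] 'ca' = {C,S}

Original NTs in T[4,5] deriving "ca": ["C", "S"]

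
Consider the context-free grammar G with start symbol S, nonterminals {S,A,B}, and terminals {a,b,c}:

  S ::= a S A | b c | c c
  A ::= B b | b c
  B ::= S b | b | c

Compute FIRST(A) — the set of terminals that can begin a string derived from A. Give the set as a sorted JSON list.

FIRST iteration:
round 1:
  A via A→b c: +{b}
  B via B→b: +{b}
  B via B→c: +{c}
  S via S→a S A: +{a}
  S via S→b c: +{b}
  S via S→c c: +{c}
  S: {a,b,c}  A: {b}  B: {b,c}
round 2:
  A via A→B b: +{c}
  B via B→S b: +{a}
  S: {a,b,c}  A: {b,c}  B: {a,b,c}
round 3:
  A via A→B b: +{a}
  S: {a,b,c}  A: {a,b,c}  B: {a,b,c}
round 4: — fixpoint
  S: {a,b,c}  A: {a,b,c}  B: {a,b,c}

FIRST(A) = ["a", "b", "c"]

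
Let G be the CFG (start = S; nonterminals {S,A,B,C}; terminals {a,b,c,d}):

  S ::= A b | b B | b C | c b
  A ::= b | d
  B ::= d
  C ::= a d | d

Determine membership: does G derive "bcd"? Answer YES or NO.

CNF form of G:
  S -> A T2 | T2 B | T2 C | T3 T2
  A -> b | d
  B -> d
  C -> T0 T1 | d
  T0 -> a
  T1 -> d
  T2 -> b
  T3 -> c

CYK table (by increasing span):
  [0..0]={A,T2}  "b"  orig:{A}
  [1..1]={T3}  "c"  orig:{}
  [2..2]={A,B,C,T1}  "d"  orig:{A,B,C}
  [0..1]=∅  "bc"
  [1..2]=∅  "cd"
  [0..2]=∅  "bcd"

S ∉ T[0,2] ⇒ NO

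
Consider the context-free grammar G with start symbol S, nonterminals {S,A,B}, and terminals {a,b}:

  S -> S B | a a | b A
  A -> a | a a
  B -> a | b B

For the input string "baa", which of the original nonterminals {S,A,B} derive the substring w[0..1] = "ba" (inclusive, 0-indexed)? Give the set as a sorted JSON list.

CNF form of G:
  S -> S B | T0 T0 | T1 A
  A -> T0 T0 | a
  B -> T1 B | a
  T0 -> a
  T1 -> b

CYK fill — only the sub-triangle for w[0..1]:
  T[0,0] 'b' = {T1}  orig:{}
  T[1,1] 'a' = {A,B,T0}  orig:{A,B}
  T[0,1] 'ba' = {B,S}

Original NTs in T[0,1] deriving "ba": ["B", "S"]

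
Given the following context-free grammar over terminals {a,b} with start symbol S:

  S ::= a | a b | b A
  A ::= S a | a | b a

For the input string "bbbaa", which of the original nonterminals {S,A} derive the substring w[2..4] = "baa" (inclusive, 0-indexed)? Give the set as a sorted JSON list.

CNF form of G:
  S -> T0 T1 | T1 A | a
  A -> S T0 | T1 T0 | a
  T0 -> a
  T1 -> b

Fill CYK table bottom-up — only the sub-triangle for w[2..4]:
  [2..2]={T1}  "b"  orig:{}
  [3..3]={A,S,T0}  "a"  orig:{A,S}
  [4..4]={A,S,T0}  "a"  orig:{A,S}
  [2..3]={A,S}  "ba"
  [3..4]={A}  "aa"
  [2..4]={A,S}  "baa"

Original NTs in T[2,4] deriving "baa": ["A", "S"]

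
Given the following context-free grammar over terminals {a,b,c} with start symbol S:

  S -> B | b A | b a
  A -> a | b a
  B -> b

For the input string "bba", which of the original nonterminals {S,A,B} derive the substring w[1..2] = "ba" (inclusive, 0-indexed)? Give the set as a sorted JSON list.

Convert to CNF:
  S -> T0 A | T0 T1 | b
  A -> T0 T1 | a
  B -> b
  T0 -> b
  T1 -> a

Fill CYK table bottom-up, restricted to cells inside w[1..2]:
  [1..1]={B,S,T0}  "b"  orig:{B,S}
  [2..2]={A,T1}  "a"  orig:{A}
  [1..2]={A,S}  "ba"

Original NTs in T[1,2] deriving "ba": ["A", "S"]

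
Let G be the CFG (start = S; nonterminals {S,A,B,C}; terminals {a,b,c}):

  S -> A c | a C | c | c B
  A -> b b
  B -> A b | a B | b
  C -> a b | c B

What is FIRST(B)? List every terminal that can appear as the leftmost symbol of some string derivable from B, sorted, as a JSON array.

Compute FIRST by fixpoint:
pass 1:
  A via A→b b: +{b}
  B via B→A b: +{b}
  B via B→a B: +{a}
  C via C→a b: +{a}
  C via C→c B: +{c}
  S via S→A c: +{b}
  S via S→a C: +{a}
  S via S→c: +{c}
  S: {a,b,c}  A: {b}  B: {a,b}  C: {a,c}
pass 2: done
  S: {a,b,c}  A: {b}  B: {a,b}  C: {a,c}

FIRST(B) = ["a", "b"]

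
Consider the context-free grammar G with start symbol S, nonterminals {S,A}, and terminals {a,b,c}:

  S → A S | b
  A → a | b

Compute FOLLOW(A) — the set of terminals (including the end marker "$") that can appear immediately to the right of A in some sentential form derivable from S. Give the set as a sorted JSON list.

Compute FIRST by fixpoint:
round 1:
  A via A→a: +{a}
  A via A→b: +{b}
  S via S→A S: +{a,b}
  FIRST[S]={a,b}  FIRST[A]={a,b}
round 2: (stable)
  FIRST[S]={a,b}  FIRST[A]={a,b}

FOLLOW sets:
initialize: $ ∈ FOLLOW(S)
pass 1:
  S→A S: FOLLOW(A) ⊇ FIRST(S) = {a,b}; new: +{a,b}
  FOLLOW[S]={$}  FOLLOW[A]={a,b}
pass 2: (no change)
  FOLLOW[S]={$}  FOLLOW[A]={a,b}

FOLLOW(A) = ["a", "b"]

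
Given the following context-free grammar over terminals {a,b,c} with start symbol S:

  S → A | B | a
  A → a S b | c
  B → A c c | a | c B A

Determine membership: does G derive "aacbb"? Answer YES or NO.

Convert to CNF:
  S -> A X6 | T0 X7 | T2 X8 | a | c
  A -> T0 X3 | c
  B -> A X4 | T2 X5 | a
  T0 -> a
  T1 -> b
  T2 -> c
  X3 -> S T1
  X4 -> T2 T2
  X5 -> B A
  X6 -> T2 T2
  X7 -> S T1
  X8 -> B A

CYK table (by increasing span):
  cell(0,0) a: {B,S,T0}  orig:{B,S}
  cell(1,1) a: {B,S,T0}  orig:{B,S}
  cell(2,2) c: {A,S,T2}  orig:{A,S}
  cell(3,3) b: {T1}  orig:{}
  cell(4,4) b: {T1}  orig:{}
  cell(0,1) aa: ∅
  cell(1,2) ac: {X5,X8}  orig:{}
  cell(2,3) cb: {X3,X7}  orig:{}
  cell(3,4) bb: ∅
  cell(0,2) aac: ∅
  cell(1,3) acb: {A,S}
  cell(2,4) cbb: ∅
  cell(0,3) aacb: {X5,X8}  orig:{}
  cell(1,4) acbb: {X3,X7}  orig:{}
  cell(0,4) aacbb: {A,S}

S ∈ T[0,4] ⇒ YES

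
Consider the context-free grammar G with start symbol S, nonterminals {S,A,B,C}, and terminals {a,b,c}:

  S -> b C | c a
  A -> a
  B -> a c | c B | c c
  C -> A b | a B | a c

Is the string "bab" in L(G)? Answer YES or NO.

Convert to CNF:
  S -> T1 T0 | T2 C
  A -> a
  B -> T0 T1 | T1 B | T1 T1
  C -> A T2 | T0 B | T0 T1
  T0 -> a
  T1 -> c
  T2 -> b

Fill CYK table bottom-up:
  T[0,0] 'b' = {T2}  orig:{}
  T[1,1] 'a' = {A,T0}  orig:{A}
  T[2,2] 'b' = {T2}  orig:{}
  T[0,1] 'ba' = ∅
  T[1,2] 'ab' = {C}
  T[0,2] 'bab' = {S}

S ∈ T[0,2] ⇒ YES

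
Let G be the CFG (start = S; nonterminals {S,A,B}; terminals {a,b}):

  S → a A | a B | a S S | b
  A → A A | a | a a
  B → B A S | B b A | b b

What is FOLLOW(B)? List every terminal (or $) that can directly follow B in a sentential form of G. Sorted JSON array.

FIRST iteration:
iter 1:
  A via A→a: +{a}
  B via B→b b: +{b}
  S via S→a A: +{a}
  S via S→b: +{b}
  FIRST[S]={a,b}  FIRST[A]={a}  FIRST[B]={b}
iter 2: — fixpoint
  FIRST[S]={a,b}  FIRST[A]={a}  FIRST[B]={b}

FOLLOW sets:
FOLLOW(S) := {$}
pass 1:
  A→A A: FOLLOW(A) ⊇ FIRST(A) = {a}; new: +{a}
  B→B A S: FOLLOW(B) ⊇ FIRST(A) = {a}; new: +{a}
  B→B A S: FOLLOW(A) ⊇ FIRST(S) = {a,b}; new: +{b}
  B→B A S: FOLLOW(S) ⊇ FOLLOW(B) ⊇ {a}; new: +{a}
  B→B b A: FOLLOW(B) ⊇ FIRST(b) = {b}; new: +{b}
  S→a A: FOLLOW(A) ⊇ FOLLOW(S) ⊇ {$,a}; new: +{$}
  S→a B: FOLLOW(B) ⊇ FOLLOW(S) ⊇ {$,a}; new: +{$}
  S→a S S: FOLLOW(S) ⊇ FIRST(S) = {a,b}; new: +{b}
  FOLLOW[S]={$,a,b}  FOLLOW[A]={$,a,b}  FOLLOW[B]={$,a,b}
pass 2: (no change)
  FOLLOW[S]={$,a,b}  FOLLOW[A]={$,a,b}  FOLLOW[B]={$,a,b}

FOLLOW(B) = ["$", "a", "b"]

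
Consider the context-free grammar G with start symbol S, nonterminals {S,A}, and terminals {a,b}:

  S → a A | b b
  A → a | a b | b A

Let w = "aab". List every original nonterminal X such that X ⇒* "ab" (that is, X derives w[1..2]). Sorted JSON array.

Convert to CNF:
  S -> T0 A | T1 T1
  A -> T0 T1 | T1 A | a
  T0 -> a
  T1 -> b

Fill CYK table bottom-up (cells [i..j] with 1 ≤ i ≤ j ≤ 2 only):
  cell(1,1) a: {A,T0}  orig:{A}
  cell(2,2) b: {T1}  orig:{}
  cell(1,2) ab: {A}

Original NTs in T[1,2] deriving "ab": ["A"]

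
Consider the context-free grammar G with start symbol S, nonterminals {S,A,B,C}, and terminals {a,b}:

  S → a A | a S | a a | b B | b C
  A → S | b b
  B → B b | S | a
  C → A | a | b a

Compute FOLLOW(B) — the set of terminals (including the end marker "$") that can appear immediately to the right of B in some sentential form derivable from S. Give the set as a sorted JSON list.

FIRST iteration:
pass 1:
  A via A→b b: +{b}
  B via B→a: +{a}
  C via C→A: +{b}
  C via C→a: +{a}
  S via S→a A: +{a}
  S via S→b B: +{b}
  S: {a,b}  A: {b}  B: {a}  C: {a,b}
pass 2:
  A via A→S: +{a}
  B via B→S: +{b}
  S: {a,b}  A: {a,b}  B: {a,b}  C: {a,b}
pass 3: — fixpoint
  S: {a,b}  A: {a,b}  B: {a,b}  C: {a,b}

Compute FOLLOW by fixpoint:
seed FOLLOW(S) with $
iter 1:
  B→B b: FOLLOW(B) ⊇ FIRST(b) = {b}; new: +{b}
  B→S: FOLLOW(S) ⊇ FOLLOW(B) ⊇ {b}; new: +{b}
  S→a A: FOLLOW(A) ⊇ FOLLOW(S) ⊇ {$,b}; new: +{$,b}
  S→b B: FOLLOW(B) ⊇ FOLLOW(S) ⊇ {$,b}; new: +{$}
  S→b C: FOLLOW(C) ⊇ FOLLOW(S) ⊇ {$,b}; new: +{$,b}
  FOLLOW(S)={$,b}  FOLLOW(A)={$,b}  FOLLOW(B)={$,b}  FOLLOW(C)={$,b}
iter 2: done
  FOLLOW(S)={$,b}  FOLLOW(A)={$,b}  FOLLOW(B)={$,b}  FOLLOW(C)={$,b}

FOLLOW(B) = ["$", "b"]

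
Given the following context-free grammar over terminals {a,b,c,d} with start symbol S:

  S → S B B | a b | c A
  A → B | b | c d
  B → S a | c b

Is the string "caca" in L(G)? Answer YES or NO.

Convert to CNF:
  S -> S X4 | T0 T2 | T1 A
  A -> S T0 | T1 T2 | T1 T3 | b
  B -> S T0 | T1 T2
  T0 -> a
  T1 -> c
  T2 -> b
  T3 -> d
  X4 -> B B

CYK fill:
  cell(0,0) c: {T1}  orig:{}
  cell(1,1) a: {T0}  orig:{}
  cell(2,2) c: {T1}  orig:{}
  cell(3,3) a: {T0}  orig:{}
  cell(0,1) ca: ∅
  cell(1,2) ac: ∅
  cell(2,3) ca: ∅
  cell(0,2) cac: ∅
  cell(1,3) aca: ∅
  cell(0,3) caca: ∅

S ∉ T[0,3] ⇒ NO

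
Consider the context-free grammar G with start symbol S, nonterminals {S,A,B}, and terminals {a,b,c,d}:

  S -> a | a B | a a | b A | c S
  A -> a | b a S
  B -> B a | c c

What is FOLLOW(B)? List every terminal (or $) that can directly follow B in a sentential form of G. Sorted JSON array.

FIRST iteration:
pass 1:
  A via A→a: +{a}
  A via A→b a S: +{b}
  B via B→c c: +{c}
  S via S→a: +{a}
  S via S→b A: +{b}
  S via S→c S: +{c}
  FIRST[S]={a,b,c}  FIRST[A]={a,b}  FIRST[B]={c}
pass 2: done
  FIRST[S]={a,b,c}  FIRST[A]={a,b}  FIRST[B]={c}

Compute FOLLOW by fixpoint:
initialize: $ ∈ FOLLOW(S)
iter 1:
  B→B a: FOLLOW(B) ⊇ FIRST(a) = {a}; new: +{a}
  S→a B: FOLLOW(B) ⊇ FOLLOW(S) ⊇ {$}; new: +{$}
  S→b A: FOLLOW(A) ⊇ FOLLOW(S) ⊇ {$}; new: +{$}
  FOLLOW[S]={$}  FOLLOW[A]={$}  FOLLOW[B]={$,a}
iter 2: (no change)
  FOLLOW[S]={$}  FOLLOW[A]={$}  FOLLOW[B]={$,a}

FOLLOW(B) = ["$", "a"]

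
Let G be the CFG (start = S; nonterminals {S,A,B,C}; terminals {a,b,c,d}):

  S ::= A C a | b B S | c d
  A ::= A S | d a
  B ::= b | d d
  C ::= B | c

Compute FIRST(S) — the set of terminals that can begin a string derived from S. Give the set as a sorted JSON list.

FIRST iteration:
pass 1:
  A via A→d a: +{d}
  B via B→b: +{b}
  B via B→d d: +{d}
  C via C→B: +{b,d}
  C via C→c: +{c}
  S via S→A C a: +{d}
  S via S→b B S: +{b}
  S via S→c d: +{c}
  S: {b,c,d}  A: {d}  B: {b,d}  C: {b,c,d}
pass 2: done
  S: {b,c,d}  A: {d}  B: {b,d}  C: {b,c,d}

FIRST(S) = ["b", "c", "d"]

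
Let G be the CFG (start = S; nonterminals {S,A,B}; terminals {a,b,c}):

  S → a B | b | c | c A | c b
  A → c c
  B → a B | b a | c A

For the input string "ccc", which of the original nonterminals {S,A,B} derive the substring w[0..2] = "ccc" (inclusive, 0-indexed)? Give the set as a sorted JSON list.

Convert to CNF:
  S -> T0 A | T0 T2 | T1 B | b | c
  A -> T0 T0
  B -> T0 A | T1 B | T2 T1
  T0 -> c
  T1 -> a
  T2 -> b

CYK fill (cells [i..j] with 0 ≤ i ≤ j ≤ 2 only):
  T[0,0] 'c' = {S,T0}  orig:{S}
  T[1,1] 'c' = {S,T0}  orig:{S}
  T[2,2] 'c' = {S,T0}  orig:{S}
  T[0,1] 'cc' = {A}
  T[1,2] 'cc' = {A}
  T[0,2] 'ccc' = {B,S}

Original NTs in T[0,2] deriving "ccc": ["B", "S"]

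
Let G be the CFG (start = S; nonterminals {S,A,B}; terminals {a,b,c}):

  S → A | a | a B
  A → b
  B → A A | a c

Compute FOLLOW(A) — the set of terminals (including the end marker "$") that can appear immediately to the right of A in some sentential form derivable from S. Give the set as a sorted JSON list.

FIRST sets, iterate to fixpoint:
round 1:
  A via A→b: +{b}
  B via B→A A: +{b}
  B via B→a c: +{a}
  S via S→A: +{b}
  S via S→a: +{a}
  FIRST(S)={a,b}  FIRST(A)={b}  FIRST(B)={a,b}
round 2: done
  FIRST(S)={a,b}  FIRST(A)={b}  FIRST(B)={a,b}

Compute FOLLOW by fixpoint:
FOLLOW(S) := {$}
round 1:
  B→A A: FOLLOW(A) ⊇ FIRST(A) = {b}; new: +{b}
  S→A: FOLLOW(A) ⊇ FOLLOW(S) ⊇ {$}; new: +{$}
  S→a B: FOLLOW(B) ⊇ FOLLOW(S) ⊇ {$}; new: +{$}
  FOLLOW(S)={$}  FOLLOW(A)={$,b}  FOLLOW(B)={$}
round 2: — fixpoint
  FOLLOW(S)={$}  FOLLOW(A)={$,b}  FOLLOW(B)={$}

FOLLOW(A) = ["$", "b"]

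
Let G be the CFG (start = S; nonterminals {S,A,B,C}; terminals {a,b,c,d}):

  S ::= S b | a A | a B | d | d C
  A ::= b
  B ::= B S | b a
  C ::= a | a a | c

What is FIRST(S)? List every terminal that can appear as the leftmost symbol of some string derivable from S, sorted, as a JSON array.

Compute FIRST by fixpoint:
pass 1:
  A via A→b: +{b}
  B via B→b a: +{b}
  C via C→a: +{a}
  C via C→c: +{c}
  S via S→a A: +{a}
  S via S→d: +{d}
  FIRST(S)={a,d}  FIRST(A)={b}  FIRST(B)={b}  FIRST(C)={a,c}
pass 2: — fixpoint
  FIRST(S)={a,d}  FIRST(A)={b}  FIRST(B)={b}  FIRST(C)={a,c}

FIRST(S) = ["a", "d"]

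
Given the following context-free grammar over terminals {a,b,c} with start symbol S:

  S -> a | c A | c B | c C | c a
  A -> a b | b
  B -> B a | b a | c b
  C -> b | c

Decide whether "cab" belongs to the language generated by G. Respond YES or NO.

CNF form of G:
  S -> T2 A | T2 B | T2 C | T2 T0 | a
  A -> T0 T1 | b
  B -> B T0 | T1 T0 | T2 T1
  C -> b | c
  T0 -> a
  T1 -> b
  T2 -> c

CYK table (by increasing span):
  [0..0]={C,T2}  "c"  orig:{C}
  [1..1]={S,T0}  "a"  orig:{S}
  [2..2]={A,C,T1}  "b"  orig:{A,C}
  [0..1]={S}  "ca"
  [1..2]={A}  "ab"
  [0..2]={S}  "cab"

S ∈ T[0,2] ⇒ YES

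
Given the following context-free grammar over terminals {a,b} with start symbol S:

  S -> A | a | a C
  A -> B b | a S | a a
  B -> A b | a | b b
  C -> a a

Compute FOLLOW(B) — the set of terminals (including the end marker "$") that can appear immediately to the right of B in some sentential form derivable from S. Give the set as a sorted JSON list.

Compute FIRST by fixpoint:
iter 1:
  A via A→a S: +{a}
  B via B→A b: +{a}
  B via B→b b: +{b}
  C via C→a a: +{a}
  S via S→A: +{a}
  S: {a}  A: {a}  B: {a,b}  C: {a}
iter 2:
  A via A→B b: +{b}
  S via S→A: +{b}
  S: {a,b}  A: {a,b}  B: {a,b}  C: {a}
iter 3: (no change)
  S: {a,b}  A: {a,b}  B: {a,b}  C: {a}

Compute FOLLOW by fixpoint:
FOLLOW(S) := {$}
pass 1:
  A→B b: FOLLOW(B) ⊇ FIRST(b) = {b}; new: +{b}
  B→A b: FOLLOW(A) ⊇ FIRST(b) = {b}; new: +{b}
  S→A: FOLLOW(A) ⊇ FOLLOW(S) ⊇ {$}; new: +{$}
  S→a C: FOLLOW(C) ⊇ FOLLOW(S) ⊇ {$}; new: +{$}
  FOLLOW(S)={$}  FOLLOW(A)={$,b}  FOLLOW(B)={b}  FOLLOW(C)={$}
pass 2:
  A→a S: FOLLOW(S) ⊇ FOLLOW(A) ⊇ {$,b}; new: +{b}
  S→a C: FOLLOW(C) ⊇ FOLLOW(S) ⊇ {$,b}; new: +{b}
  FOLLOW(S)={$,b}  FOLLOW(A)={$,b}  FOLLOW(B)={b}  FOLLOW(C)={$,b}
pass 3: (stable)
  FOLLOW(S)={$,b}  FOLLOW(A)={$,b}  FOLLOW(B)={b}  FOLLOW(C)={$,b}

FOLLOW(B) = ["b"]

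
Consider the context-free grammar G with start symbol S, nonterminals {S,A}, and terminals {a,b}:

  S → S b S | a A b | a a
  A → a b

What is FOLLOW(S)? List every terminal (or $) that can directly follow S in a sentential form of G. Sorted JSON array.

Compute FIRST by fixpoint:
[1]
  A via A→a b: +{a}
  S via S→a A b: +{a}
  FIRST(S)={a}  FIRST(A)={a}
[2] (no change)
  FIRST(S)={a}  FIRST(A)={a}

FOLLOW sets:
seed FOLLOW(S) with $
pass 1:
  S→S b S: FOLLOW(S) ⊇ FIRST(b) = {b}; new: +{b}
  S→a A b: FOLLOW(A) ⊇ FIRST(b) = {b}; new: +{b}
  S: {$,b}  A: {b}
pass 2: (no change)
  S: {$,b}  A: {b}

FOLLOW(S) = ["$", "b"]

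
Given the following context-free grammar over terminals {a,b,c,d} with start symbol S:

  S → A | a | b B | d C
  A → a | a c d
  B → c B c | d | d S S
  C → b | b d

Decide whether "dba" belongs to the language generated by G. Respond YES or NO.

CNF form of G:
  S -> T0 X7 | T2 C | T3 B | a
  A -> T0 X4 | a
  B -> T1 X5 | T2 X6 | d
  C -> T3 T2 | b
  T0 -> a
  T1 -> c
  T2 -> d
  T3 -> b
  X4 -> T1 T2
  X5 -> B T1
  X6 -> S S
  X7 -> T1 T2

Fill CYK table bottom-up:
  cell(0,0) d: {B,T2}  orig:{B}
  cell(1,1) b: {C,T3}  orig:{C}
  cell(2,2) a: {A,S,T0}  orig:{A,S}
  cell(0,1) db: {S}
  cell(1,2) ba: ∅
  cell(0,2) dba: {X6}  orig:{}

S ∉ T[0,2] ⇒ NO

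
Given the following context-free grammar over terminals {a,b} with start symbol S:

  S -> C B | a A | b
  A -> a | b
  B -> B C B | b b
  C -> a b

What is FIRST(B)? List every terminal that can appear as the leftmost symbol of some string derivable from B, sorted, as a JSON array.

FIRST iteration:
pass 1:
  A via A→a: +{a}
  A via A→b: +{b}
  B via B→b b: +{b}
  C via C→a b: +{a}
  S via S→C B: +{a}
  S via S→b: +{b}
  S: {a,b}  A: {a,b}  B: {b}  C: {a}
pass 2: done
  S: {a,b}  A: {a,b}  B: {b}  C: {a}

FIRST(B) = ["b"]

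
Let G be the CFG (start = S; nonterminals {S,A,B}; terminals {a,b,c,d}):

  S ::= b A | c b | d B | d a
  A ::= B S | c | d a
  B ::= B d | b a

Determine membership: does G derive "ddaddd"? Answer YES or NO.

CNF form of G:
  S -> T0 B | T0 T1 | T2 A | T3 T2
  A -> B S | T0 T1 | c
  B -> B T0 | T2 T1
  T0 -> d
  T1 -> a
  T2 -> b
  T3 -> c

CYK fill:
  T[0,0] 'd' = {T0}  orig:{}
  T[1,1] 'd' = {T0}  orig:{}
  T[2,2] 'a' = {T1}  orig:{}
  T[3,3] 'd' = {T0}  orig:{}
  T[4,4] 'd' = {T0}  orig:{}
  T[5,5] 'd' = {T0}  orig:{}
  T[0,1] 'dd' = ∅
  T[1,2] 'da' = {A,S}
  T[2,3] 'ad' = ∅
  T[3,4] 'dd' = ∅
  T[4,5] 'dd' = ∅
  T[0,2] 'dda' = ∅
  T[1,3] 'dad' = ∅
  T[2,4] 'add' = ∅
  T[3,5] 'ddd' = ∅
  T[0,3] 'ddad' = ∅
  T[1,4] 'dadd' = ∅
  T[2,5] 'addd' = ∅
  T[0,4] 'ddadd' = ∅
  T[1,5] 'daddd' = ∅
  T[0,5] 'ddaddd' = ∅

S ∉ T[0,5] ⇒ NO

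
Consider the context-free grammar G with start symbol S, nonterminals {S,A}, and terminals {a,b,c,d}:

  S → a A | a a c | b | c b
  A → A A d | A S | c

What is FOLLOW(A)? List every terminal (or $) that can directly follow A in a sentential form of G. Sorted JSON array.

Compute FIRST by fixpoint:
[1]
  A via A→c: +{c}
  S via S→a A: +{a}
  S via S→b: +{b}
  S via S→c b: +{c}
  FIRST(S)={a,b,c}  FIRST(A)={c}
[2] done
  FIRST(S)={a,b,c}  FIRST(A)={c}

Compute FOLLOW by fixpoint:
initialize: $ ∈ FOLLOW(S)
[1]
  A→A A d: FOLLOW(A) ⊇ FIRST(A) = {c}; new: +{c}
  A→A A d: FOLLOW(A) ⊇ FIRST(d) = {d}; new: +{d}
  A→A S: FOLLOW(A) ⊇ FIRST(S) = {a,b,c}; new: +{a,b}
  A→A S: FOLLOW(S) ⊇ FOLLOW(A) ⊇ {a,b,c,d}; new: +{a,b,c,d}
  S→a A: FOLLOW(A) ⊇ FOLLOW(S) ⊇ {$,a,b,c,d}; new: +{$}
  FOLLOW(S)={$,a,b,c,d}  FOLLOW(A)={$,a,b,c,d}
[2] (no change)
  FOLLOW(S)={$,a,b,c,d}  FOLLOW(A)={$,a,b,c,d}

FOLLOW(A) = ["$", "a", "b", "c", "d"]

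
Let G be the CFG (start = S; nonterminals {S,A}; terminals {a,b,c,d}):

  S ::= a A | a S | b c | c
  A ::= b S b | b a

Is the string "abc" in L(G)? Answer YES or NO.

CNF form of G:
  S -> T0 T2 | T1 A | T1 S | c
  A -> T0 T1 | T0 X3
  T0 -> b
  T1 -> a
  T2 -> c
  X3 -> S T0

Fill CYK table bottom-up:
  cell(0,0) a: {T1}  orig:{}
  cell(1,1) b: {T0}  orig:{}
  cell(2,2) c: {S,T2}  orig:{S}
  cell(0,1) ab: ∅
  cell(1,2) bc: {S}
  cell(0,2) abc: {S}

S ∈ T[0,2] ⇒ YES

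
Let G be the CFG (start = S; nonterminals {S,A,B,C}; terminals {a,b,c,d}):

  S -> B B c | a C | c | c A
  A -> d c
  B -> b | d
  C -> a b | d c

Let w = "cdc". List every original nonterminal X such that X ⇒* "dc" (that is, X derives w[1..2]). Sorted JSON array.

CNF form of G:
  S -> B X4 | T1 A | T2 C | c
  A -> T0 T1
  B -> b | d
  C -> T0 T1 | T2 T3
  T0 -> d
  T1 -> c
  T2 -> a
  T3 -> b
  X4 -> B T1

CYK fill, restricted to cells inside w[1..2]:
  T[1,1] 'd' = {B,T0}  orig:{B}
  T[2,2] 'c' = {S,T1}  orig:{S}
  T[1,2] 'dc' = {A,C,X4}  orig:{A,C}

Original NTs in T[1,2] deriving "dc": ["A", "C"]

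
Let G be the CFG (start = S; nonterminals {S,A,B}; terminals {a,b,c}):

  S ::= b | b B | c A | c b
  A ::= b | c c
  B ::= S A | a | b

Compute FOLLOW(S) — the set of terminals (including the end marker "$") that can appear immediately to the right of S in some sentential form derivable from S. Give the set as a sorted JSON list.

FIRST iteration:
iter 1:
  A via A→b: +{b}
  A via A→c c: +{c}
  B via B→a: +{a}
  B via B→b: +{b}
  S via S→b: +{b}
  S via S→c A: +{c}
  FIRST(S)={b,c}  FIRST(A)={b,c}  FIRST(B)={a,b}
iter 2:
  B via B→S A: +{c}
  FIRST(S)={b,c}  FIRST(A)={b,c}  FIRST(B)={a,b,c}
iter 3: done
  FIRST(S)={b,c}  FIRST(A)={b,c}  FIRST(B)={a,b,c}

FOLLOW iteration:
initialize: $ ∈ FOLLOW(S)
round 1:
  B→S A: FOLLOW(S) ⊇ FIRST(A) = {b,c}; new: +{b,c}
  S→b B: FOLLOW(B) ⊇ FOLLOW(S) ⊇ {$,b,c}; new: +{$,b,c}
  S→c A: FOLLOW(A) ⊇ FOLLOW(S) ⊇ {$,b,c}; new: +{$,b,c}
  S: {$,b,c}  A: {$,b,c}  B: {$,b,c}
round 2: done
  S: {$,b,c}  A: {$,b,c}  B: {$,b,c}

FOLLOW(S) = ["$", "b", "c"]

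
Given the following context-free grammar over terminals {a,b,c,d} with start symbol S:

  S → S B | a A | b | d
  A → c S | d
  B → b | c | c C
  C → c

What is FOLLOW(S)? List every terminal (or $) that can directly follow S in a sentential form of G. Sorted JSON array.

FIRST sets, iterate to fixpoint:
iter 1:
  A via A→c S: +{c}
  A via A→d: +{d}
  B via B→b: +{b}
  B via B→c: +{c}
  C via C→c: +{c}
  S via S→a A: +{a}
  S via S→b: +{b}
  S via S→d: +{d}
  FIRST(S)={a,b,d}  FIRST(A)={c,d}  FIRST(B)={b,c}  FIRST(C)={c}
iter 2: — fixpoint
  FIRST(S)={a,b,d}  FIRST(A)={c,d}  FIRST(B)={b,c}  FIRST(C)={c}

FOLLOW iteration:
seed FOLLOW(S) with $
[1]
  S→S B: FOLLOW(S) ⊇ FIRST(B) = {b,c}; new: +{b,c}
  S→S B: FOLLOW(B) ⊇ FOLLOW(S) ⊇ {$,b,c}; new: +{$,b,c}
  S→a A: FOLLOW(A) ⊇ FOLLOW(S) ⊇ {$,b,c}; new: +{$,b,c}
  S: {$,b,c}  A: {$,b,c}  B: {$,b,c}  C: {}
[2]
  B→c C: FOLLOW(C) ⊇ FOLLOW(B) ⊇ {$,b,c}; new: +{$,b,c}
  S: {$,b,c}  A: {$,b,c}  B: {$,b,c}  C: {$,b,c}
[3] done
  S: {$,b,c}  A: {$,b,c}  B: {$,b,c}  C: {$,b,c}

FOLLOW(S) = ["$", "b", "c"]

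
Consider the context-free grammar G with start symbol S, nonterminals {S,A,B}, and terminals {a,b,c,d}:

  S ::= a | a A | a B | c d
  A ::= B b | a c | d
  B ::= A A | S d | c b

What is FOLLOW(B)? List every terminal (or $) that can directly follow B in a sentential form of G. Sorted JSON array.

Compute FIRST by fixpoint:
round 1:
  A via A→a c: +{a}
  A via A→d: +{d}
  B via B→A A: +{a,d}
  B via B→c b: +{c}
  S via S→a: +{a}
  S via S→c d: +{c}
  FIRST(S)={a,c}  FIRST(A)={a,d}  FIRST(B)={a,c,d}
round 2:
  A via A→B b: +{c}
  FIRST(S)={a,c}  FIRST(A)={a,c,d}  FIRST(B)={a,c,d}
round 3: (no change)
  FIRST(S)={a,c}  FIRST(A)={a,c,d}  FIRST(B)={a,c,d}

Compute FOLLOW by fixpoint:
initialize: $ ∈ FOLLOW(S)
round 1:
  A→B b: FOLLOW(B) ⊇ FIRST(b) = {b}; new: +{b}
  B→A A: FOLLOW(A) ⊇ FIRST(A) = {a,c,d}; new: +{a,c,d}
  B→A A: FOLLOW(A) ⊇ FOLLOW(B) ⊇ {b}; new: +{b}
  B→S d: FOLLOW(S) ⊇ FIRST(d) = {d}; new: +{d}
  S→a A: FOLLOW(A) ⊇ FOLLOW(S) ⊇ {$,d}; new: +{$}
  S→a B: FOLLOW(B) ⊇ FOLLOW(S) ⊇ {$,d}; new: +{$,d}
  FOLLOW[S]={$,d}  FOLLOW[A]={$,a,b,c,d}  FOLLOW[B]={$,b,d}
round 2: — fixpoint
  FOLLOW[S]={$,d}  FOLLOW[A]={$,a,b,c,d}  FOLLOW[B]={$,b,d}

FOLLOW(B) = ["$", "b", "d"]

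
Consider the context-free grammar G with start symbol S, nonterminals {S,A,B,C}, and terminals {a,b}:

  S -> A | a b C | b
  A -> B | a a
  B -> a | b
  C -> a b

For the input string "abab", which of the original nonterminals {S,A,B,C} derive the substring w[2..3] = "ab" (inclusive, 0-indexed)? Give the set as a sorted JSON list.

Convert to CNF:
  S -> T0 T0 | T0 X2 | a | b
  A -> T0 T0 | a | b
  B -> a | b
  C -> T0 T1
  T0 -> a
  T1 -> b
  X2 -> T1 C

Fill CYK table bottom-up, restricted to cells inside w[2..3]:
  [2..2]={A,B,S,T0}  "a"  orig:{A,B,S}
  [3..3]={A,B,S,T1}  "b"  orig:{A,B,S}
  [2..3]={C}  "ab"

Original NTs in T[2,3] deriving "ab": ["C"]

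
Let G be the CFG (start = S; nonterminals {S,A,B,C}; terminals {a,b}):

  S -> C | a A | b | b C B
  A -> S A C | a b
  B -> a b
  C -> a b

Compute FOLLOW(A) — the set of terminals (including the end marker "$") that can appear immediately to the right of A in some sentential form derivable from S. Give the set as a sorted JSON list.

FIRST sets, iterate to fixpoint:
[1]
  A via A→a b: +{a}
  B via B→a b: +{a}
  C via C→a b: +{a}
  S via S→C: +{a}
  S via S→b: +{b}
  S: {a,b}  A: {a}  B: {a}  C: {a}
[2]
  A via A→S A C: +{b}
  S: {a,b}  A: {a,b}  B: {a}  C: {a}
[3] (no change)
  S: {a,b}  A: {a,b}  B: {a}  C: {a}

FOLLOW sets:
initialize: $ ∈ FOLLOW(S)
iter 1:
  A→S A C: FOLLOW(S) ⊇ FIRST(A) = {a,b}; new: +{a,b}
  A→S A C: FOLLOW(A) ⊇ FIRST(C) = {a}; new: +{a}
  A→S A C: FOLLOW(C) ⊇ FOLLOW(A) ⊇ {a}; new: +{a}
  S→C: FOLLOW(C) ⊇ FOLLOW(S) ⊇ {$,a,b}; new: +{$,b}
  S→a A: FOLLOW(A) ⊇ FOLLOW(S) ⊇ {$,a,b}; new: +{$,b}
  S→b C B: FOLLOW(B) ⊇ FOLLOW(S) ⊇ {$,a,b}; new: +{$,a,b}
  S: {$,a,b}  A: {$,a,b}  B: {$,a,b}  C: {$,a,b}
iter 2: done
  S: {$,a,b}  A: {$,a,b}  B: {$,a,b}  C: {$,a,b}

FOLLOW(A) = ["$", "a", "b"]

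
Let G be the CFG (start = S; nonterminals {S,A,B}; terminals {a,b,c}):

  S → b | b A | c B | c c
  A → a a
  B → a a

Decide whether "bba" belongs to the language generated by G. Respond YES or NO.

Convert to CNF:
  S -> T1 A | T2 B | T2 T2 | b
  A -> T0 T0
  B -> T0 T0
  T0 -> a
  T1 -> b
  T2 -> c

CYK fill:
  T[0,0] 'b' = {S,T1}  orig:{S}
  T[1,1] 'b' = {S,T1}  orig:{S}
  T[2,2] 'a' = {T0}  orig:{}
  T[0,1] 'bb' = ∅
  T[1,2] 'ba' = ∅
  T[0,2] 'bba' = ∅

S ∉ T[0,2] ⇒ NO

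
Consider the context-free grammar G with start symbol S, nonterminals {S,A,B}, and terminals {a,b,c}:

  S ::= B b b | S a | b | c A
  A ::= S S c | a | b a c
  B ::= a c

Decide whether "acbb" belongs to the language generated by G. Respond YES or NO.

Convert to CNF:
  S -> B X5 | S T2 | T0 A | b
  A -> S X3 | T1 X4 | a
  B -> T2 T0
  T0 -> c
  T1 -> b
  T2 -> a
  X3 -> S T0
  X4 -> T2 T0
  X5 -> T1 T1

CYK fill:
  [0..0]={A,T2}  "a"  orig:{A}
  [1..1]={T0}  "c"  orig:{}
  [2..2]={S,T1}  "b"  orig:{S}
  [3..3]={S,T1}  "b"  orig:{S}
  [0..1]={B,X4}  "ac"  orig:{B}
  [1..2]=∅  "cb"
  [2..3]={X5}  "bb"  orig:{}
  [0..2]=∅  "acb"
  [1..3]=∅  "cbb"
  [0..3]={S}  "acbb"

S ∈ T[0,3] ⇒ YES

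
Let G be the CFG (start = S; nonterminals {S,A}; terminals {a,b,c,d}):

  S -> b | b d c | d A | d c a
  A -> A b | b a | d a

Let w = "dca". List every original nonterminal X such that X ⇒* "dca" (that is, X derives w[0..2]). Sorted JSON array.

CNF form of G:
  S -> T0 X4 | T2 A | T2 X5 | b
  A -> A T0 | T0 T1 | T2 T1
  T0 -> b
  T1 -> a
  T2 -> d
  T3 -> c
  X4 -> T2 T3
  X5 -> T3 T1

CYK fill — only the sub-triangle for w[0..2]:
  cell(0,0) d: {T2}  orig:{}
  cell(1,1) c: {T3}  orig:{}
  cell(2,2) a: {T1}  orig:{}
  cell(0,1) dc: {X4}  orig:{}
  cell(1,2) ca: {X5}  orig:{}
  cell(0,2) dca: {S}

Original NTs in T[0,2] deriving "dca": ["S"]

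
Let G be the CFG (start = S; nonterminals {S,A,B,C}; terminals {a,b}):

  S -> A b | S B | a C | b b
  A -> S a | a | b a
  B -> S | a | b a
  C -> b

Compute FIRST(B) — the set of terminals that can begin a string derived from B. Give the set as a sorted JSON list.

FIRST iteration:
pass 1:
  A via A→a: +{a}
  A via A→b a: +{b}
  B via B→a: +{a}
  B via B→b a: +{b}
  C via C→b: +{b}
  S via S→A b: +{a,b}
  FIRST(S)={a,b}  FIRST(A)={a,b}  FIRST(B)={a,b}  FIRST(C)={b}
pass 2: (no change)
  FIRST(S)={a,b}  FIRST(A)={a,b}  FIRST(B)={a,b}  FIRST(C)={b}

FIRST(B) = ["a", "b"]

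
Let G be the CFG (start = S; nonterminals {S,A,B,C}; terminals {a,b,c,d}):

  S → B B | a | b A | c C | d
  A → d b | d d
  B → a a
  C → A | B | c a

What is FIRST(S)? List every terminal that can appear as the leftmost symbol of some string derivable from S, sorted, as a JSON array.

Compute FIRST by fixpoint:
iter 1:
  A via A→d b: +{d}
  B via B→a a: +{a}
  C via C→A: +{d}
  C via C→B: +{a}
  C via C→c a: +{c}
  S via S→B B: +{a}
  S via S→b A: +{b}
  S via S→c C: +{c}
  S via S→d: +{d}
  FIRST(S)={a,b,c,d}  FIRST(A)={d}  FIRST(B)={a}  FIRST(C)={a,c,d}
iter 2: done
  FIRST(S)={a,b,c,d}  FIRST(A)={d}  FIRST(B)={a}  FIRST(C)={a,c,d}

FIRST(S) = ["a", "b", "c", "d"]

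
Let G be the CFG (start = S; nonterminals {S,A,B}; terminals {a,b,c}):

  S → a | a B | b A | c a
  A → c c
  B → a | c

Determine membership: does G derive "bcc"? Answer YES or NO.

Convert to CNF:
  S -> T0 T1 | T1 B | T2 A | a
  A -> T0 T0
  B -> a | c
  T0 -> c
  T1 -> a
  T2 -> b

CYK fill:
  [0..0]={T2}  "b"  orig:{}
  [1..1]={B,T0}  "c"  orig:{B}
  [2..2]={B,T0}  "c"  orig:{B}
  [0..1]=∅  "bc"
  [1..2]={A}  "cc"
  [0..2]={S}  "bcc"

S ∈ T[0,2] ⇒ YES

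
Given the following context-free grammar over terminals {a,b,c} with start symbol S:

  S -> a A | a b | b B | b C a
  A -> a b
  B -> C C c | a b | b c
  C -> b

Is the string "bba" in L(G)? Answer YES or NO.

CNF form of G:
  S -> T0 A | T0 T1 | T1 B | T1 X4
  A -> T0 T1
  B -> C X3 | T0 T1 | T1 T2
  C -> b
  T0 -> a
  T1 -> b
  T2 -> c
  X3 -> C T2
  X4 -> C T0

Fill CYK table bottom-up:
  [0..0]={C,T1}  "b"  orig:{C}
  [1..1]={C,T1}  "b"  orig:{C}
  [2..2]={T0}  "a"  orig:{}
  [0..1]=∅  "bb"
  [1..2]={X4}  "ba"  orig:{}
  [0..2]={S}  "bba"

S ∈ T[0,2] ⇒ YES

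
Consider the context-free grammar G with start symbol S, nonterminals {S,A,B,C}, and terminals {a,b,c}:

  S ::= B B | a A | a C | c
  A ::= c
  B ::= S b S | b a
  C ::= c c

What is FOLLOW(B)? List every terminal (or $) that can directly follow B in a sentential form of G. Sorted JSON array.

FIRST sets, iterate to fixpoint:
iter 1:
  A via A→c: +{c}
  B via B→b a: +{b}
  C via C→c c: +{c}
  S via S→B B: +{b}
  S via S→a A: +{a}
  S via S→c: +{c}
  S: {a,b,c}  A: {c}  B: {b}  C: {c}
iter 2:
  B via B→S b S: +{a,c}
  S: {a,b,c}  A: {c}  B: {a,b,c}  C: {c}
iter 3: (no change)
  S: {a,b,c}  A: {c}  B: {a,b,c}  C: {c}

FOLLOW sets:
initialize: $ ∈ FOLLOW(S)
[1]
  B→S b S: FOLLOW(S) ⊇ FIRST(b) = {b}; new: +{b}
  S→B B: FOLLOW(B) ⊇ FIRST(B) = {a,b,c}; new: +{a,b,c}
  S→B B: FOLLOW(B) ⊇ FOLLOW(S) ⊇ {$,b}; new: +{$}
  S→a A: FOLLOW(A) ⊇ FOLLOW(S) ⊇ {$,b}; new: +{$,b}
  S→a C: FOLLOW(C) ⊇ FOLLOW(S) ⊇ {$,b}; new: +{$,b}
  FOLLOW(S)={$,b}  FOLLOW(A)={$,b}  FOLLOW(B)={$,a,b,c}  FOLLOW(C)={$,b}
[2]
  B→S b S: FOLLOW(S) ⊇ FOLLOW(B) ⊇ {$,a,b,c}; new: +{a,c}
  S→a A: FOLLOW(A) ⊇ FOLLOW(S) ⊇ {$,a,b,c}; new: +{a,c}
  S→a C: FOLLOW(C) ⊇ FOLLOW(S) ⊇ {$,a,b,c}; new: +{a,c}
  FOLLOW(S)={$,a,b,c}  FOLLOW(A)={$,a,b,c}  FOLLOW(B)={$,a,b,c}  FOLLOW(C)={$,a,b,c}
[3] (no change)
  FOLLOW(S)={$,a,b,c}  FOLLOW(A)={$,a,b,c}  FOLLOW(B)={$,a,b,c}  FOLLOW(C)={$,a,b,c}

FOLLOW(B) = ["$", "a", "b", "c"]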